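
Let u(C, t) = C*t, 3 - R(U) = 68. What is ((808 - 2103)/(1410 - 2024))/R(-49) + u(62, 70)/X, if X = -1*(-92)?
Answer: 8654513/183586 ≈ 47.141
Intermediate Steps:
R(U) = -65 (R(U) = 3 - 1*68 = 3 - 68 = -65)
X = 92
((808 - 2103)/(1410 - 2024))/R(-49) + u(62, 70)/X = ((808 - 2103)/(1410 - 2024))/(-65) + (62*70)/92 = -1295/(-614)*(-1/65) + 4340*(1/92) = -1295*(-1/614)*(-1/65) + 1085/23 = (1295/614)*(-1/65) + 1085/23 = -259/7982 + 1085/23 = 8654513/183586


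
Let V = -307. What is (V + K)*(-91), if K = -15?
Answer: 29302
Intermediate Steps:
(V + K)*(-91) = (-307 - 15)*(-91) = -322*(-91) = 29302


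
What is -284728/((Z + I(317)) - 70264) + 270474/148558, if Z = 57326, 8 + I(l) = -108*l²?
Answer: 745300912879/403548819241 ≈ 1.8469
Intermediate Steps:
I(l) = -8 - 108*l²
-284728/((Z + I(317)) - 70264) + 270474/148558 = -284728/((57326 + (-8 - 108*317²)) - 70264) + 270474/148558 = -284728/((57326 + (-8 - 108*100489)) - 70264) + 270474*(1/148558) = -284728/((57326 + (-8 - 10852812)) - 70264) + 135237/74279 = -284728/((57326 - 10852820) - 70264) + 135237/74279 = -284728/(-10795494 - 70264) + 135237/74279 = -284728/(-10865758) + 135237/74279 = -284728*(-1/10865758) + 135237/74279 = 142364/5432879 + 135237/74279 = 745300912879/403548819241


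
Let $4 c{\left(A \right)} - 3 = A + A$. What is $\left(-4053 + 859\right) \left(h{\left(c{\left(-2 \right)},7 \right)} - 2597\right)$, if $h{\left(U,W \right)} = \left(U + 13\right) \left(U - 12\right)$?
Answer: $\frac{70349447}{8} \approx 8.7937 \cdot 10^{6}$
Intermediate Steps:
$c{\left(A \right)} = \frac{3}{4} + \frac{A}{2}$ ($c{\left(A \right)} = \frac{3}{4} + \frac{A + A}{4} = \frac{3}{4} + \frac{2 A}{4} = \frac{3}{4} + \frac{A}{2}$)
$h{\left(U,W \right)} = \left(-12 + U\right) \left(13 + U\right)$ ($h{\left(U,W \right)} = \left(13 + U\right) \left(-12 + U\right) = \left(-12 + U\right) \left(13 + U\right)$)
$\left(-4053 + 859\right) \left(h{\left(c{\left(-2 \right)},7 \right)} - 2597\right) = \left(-4053 + 859\right) \left(\left(-156 + \left(\frac{3}{4} + \frac{1}{2} \left(-2\right)\right) + \left(\frac{3}{4} + \frac{1}{2} \left(-2\right)\right)^{2}\right) - 2597\right) = - 3194 \left(\left(-156 + \left(\frac{3}{4} - 1\right) + \left(\frac{3}{4} - 1\right)^{2}\right) - 2597\right) = - 3194 \left(\left(-156 - \frac{1}{4} + \left(- \frac{1}{4}\right)^{2}\right) - 2597\right) = - 3194 \left(\left(-156 - \frac{1}{4} + \frac{1}{16}\right) - 2597\right) = - 3194 \left(- \frac{2499}{16} - 2597\right) = \left(-3194\right) \left(- \frac{44051}{16}\right) = \frac{70349447}{8}$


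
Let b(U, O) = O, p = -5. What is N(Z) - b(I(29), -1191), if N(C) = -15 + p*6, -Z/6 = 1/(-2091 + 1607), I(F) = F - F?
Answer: 1146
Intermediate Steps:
I(F) = 0
Z = 3/242 (Z = -6/(-2091 + 1607) = -6/(-484) = -6*(-1/484) = 3/242 ≈ 0.012397)
N(C) = -45 (N(C) = -15 - 5*6 = -15 - 30 = -45)
N(Z) - b(I(29), -1191) = -45 - 1*(-1191) = -45 + 1191 = 1146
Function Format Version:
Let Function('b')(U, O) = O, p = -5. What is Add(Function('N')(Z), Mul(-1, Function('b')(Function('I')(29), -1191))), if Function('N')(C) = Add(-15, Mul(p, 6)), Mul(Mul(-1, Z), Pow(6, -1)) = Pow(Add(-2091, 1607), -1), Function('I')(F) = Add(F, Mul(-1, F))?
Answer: 1146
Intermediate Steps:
Function('I')(F) = 0
Z = Rational(3, 242) (Z = Mul(-6, Pow(Add(-2091, 1607), -1)) = Mul(-6, Pow(-484, -1)) = Mul(-6, Rational(-1, 484)) = Rational(3, 242) ≈ 0.012397)
Function('N')(C) = -45 (Function('N')(C) = Add(-15, Mul(-5, 6)) = Add(-15, -30) = -45)
Add(Function('N')(Z), Mul(-1, Function('b')(Function('I')(29), -1191))) = Add(-45, Mul(-1, -1191)) = Add(-45, 1191) = 1146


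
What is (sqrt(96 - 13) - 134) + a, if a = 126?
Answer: -8 + sqrt(83) ≈ 1.1104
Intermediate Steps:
(sqrt(96 - 13) - 134) + a = (sqrt(96 - 13) - 134) + 126 = (sqrt(83) - 134) + 126 = (-134 + sqrt(83)) + 126 = -8 + sqrt(83)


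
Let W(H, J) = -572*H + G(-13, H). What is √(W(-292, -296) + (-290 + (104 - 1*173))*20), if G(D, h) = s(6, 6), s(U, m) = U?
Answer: 5*√6394 ≈ 399.81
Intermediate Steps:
G(D, h) = 6
W(H, J) = 6 - 572*H (W(H, J) = -572*H + 6 = 6 - 572*H)
√(W(-292, -296) + (-290 + (104 - 1*173))*20) = √((6 - 572*(-292)) + (-290 + (104 - 1*173))*20) = √((6 + 167024) + (-290 + (104 - 173))*20) = √(167030 + (-290 - 69)*20) = √(167030 - 359*20) = √(167030 - 7180) = √159850 = 5*√6394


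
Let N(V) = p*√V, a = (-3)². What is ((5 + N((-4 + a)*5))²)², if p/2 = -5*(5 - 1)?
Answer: 1445900625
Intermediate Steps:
a = 9
p = -40 (p = 2*(-5*(5 - 1)) = 2*(-5*4) = 2*(-20) = -40)
N(V) = -40*√V
((5 + N((-4 + a)*5))²)² = ((5 - 40*√5*√(-4 + 9))²)² = ((5 - 40*√(5*5))²)² = ((5 - 40*√25)²)² = ((5 - 40*5)²)² = ((5 - 200)²)² = ((-195)²)² = 38025² = 1445900625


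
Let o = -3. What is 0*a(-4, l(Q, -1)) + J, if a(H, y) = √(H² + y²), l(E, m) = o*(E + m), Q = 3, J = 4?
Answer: 4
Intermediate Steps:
l(E, m) = -3*E - 3*m (l(E, m) = -3*(E + m) = -3*E - 3*m)
0*a(-4, l(Q, -1)) + J = 0*√((-4)² + (-3*3 - 3*(-1))²) + 4 = 0*√(16 + (-9 + 3)²) + 4 = 0*√(16 + (-6)²) + 4 = 0*√(16 + 36) + 4 = 0*√52 + 4 = 0*(2*√13) + 4 = 0 + 4 = 4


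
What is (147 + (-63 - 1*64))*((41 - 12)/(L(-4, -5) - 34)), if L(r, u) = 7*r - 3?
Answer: -116/13 ≈ -8.9231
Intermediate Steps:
L(r, u) = -3 + 7*r
(147 + (-63 - 1*64))*((41 - 12)/(L(-4, -5) - 34)) = (147 + (-63 - 1*64))*((41 - 12)/((-3 + 7*(-4)) - 34)) = (147 + (-63 - 64))*(29/((-3 - 28) - 34)) = (147 - 127)*(29/(-31 - 34)) = 20*(29/(-65)) = 20*(29*(-1/65)) = 20*(-29/65) = -116/13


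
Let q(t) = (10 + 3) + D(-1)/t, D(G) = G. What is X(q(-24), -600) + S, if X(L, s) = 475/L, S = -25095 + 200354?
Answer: 54867467/313 ≈ 1.7530e+5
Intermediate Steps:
S = 175259
q(t) = 13 - 1/t (q(t) = (10 + 3) - 1/t = 13 - 1/t)
X(q(-24), -600) + S = 475/(13 - 1/(-24)) + 175259 = 475/(13 - 1*(-1/24)) + 175259 = 475/(13 + 1/24) + 175259 = 475/(313/24) + 175259 = 475*(24/313) + 175259 = 11400/313 + 175259 = 54867467/313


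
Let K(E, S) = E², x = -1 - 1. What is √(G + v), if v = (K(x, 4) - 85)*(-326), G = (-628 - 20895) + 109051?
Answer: √113934 ≈ 337.54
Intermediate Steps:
x = -2
G = 87528 (G = -21523 + 109051 = 87528)
v = 26406 (v = ((-2)² - 85)*(-326) = (4 - 85)*(-326) = -81*(-326) = 26406)
√(G + v) = √(87528 + 26406) = √113934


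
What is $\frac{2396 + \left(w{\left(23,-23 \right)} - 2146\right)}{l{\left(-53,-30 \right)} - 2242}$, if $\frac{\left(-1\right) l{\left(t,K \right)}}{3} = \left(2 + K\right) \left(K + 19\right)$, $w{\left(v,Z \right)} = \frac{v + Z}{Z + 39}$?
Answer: $- \frac{125}{1583} \approx -0.078964$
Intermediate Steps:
$w{\left(v,Z \right)} = \frac{Z + v}{39 + Z}$
$l{\left(t,K \right)} = - 3 \left(2 + K\right) \left(19 + K\right)$ ($l{\left(t,K \right)} = - 3 \left(2 + K\right) \left(K + 19\right) = - 3 \left(2 + K\right) \left(19 + K\right)$)
$\frac{2396 + \left(w{\left(23,-23 \right)} - 2146\right)}{l{\left(-53,-30 \right)} - 2242} = \frac{2396 - \left(2146 - \frac{-23 + 23}{39 - 23}\right)}{\left(-114 - -1890 - 3 \left(-30\right)^{2}\right) - 2242} = \frac{2396 - \left(2146 - \frac{1}{16} \cdot 0\right)}{\left(-114 + 1890 - 2700\right) - 2242} = \frac{2396 + \left(\frac{1}{16} \cdot 0 - 2146\right)}{\left(-114 + 1890 - 2700\right) - 2242} = \frac{2396 + \left(0 - 2146\right)}{-924 - 2242} = \frac{2396 - 2146}{-3166} = 250 \left(- \frac{1}{3166}\right) = - \frac{125}{1583}$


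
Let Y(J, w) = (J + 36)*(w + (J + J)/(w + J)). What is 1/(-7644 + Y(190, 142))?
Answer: 83/2050654 ≈ 4.0475e-5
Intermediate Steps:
Y(J, w) = (36 + J)*(w + 2*J/(J + w)) (Y(J, w) = (36 + J)*(w + (2*J)/(J + w)) = (36 + J)*(w + 2*J/(J + w)))
1/(-7644 + Y(190, 142)) = 1/(-7644 + (2*190² + 36*142² + 72*190 + 190*142² + 142*190² + 36*190*142)/(190 + 142)) = 1/(-7644 + (2*36100 + 36*20164 + 13680 + 190*20164 + 142*36100 + 971280)/332) = 1/(-7644 + (72200 + 725904 + 13680 + 3831160 + 5126200 + 971280)/332) = 1/(-7644 + (1/332)*10740424) = 1/(-7644 + 2685106/83) = 1/(2050654/83) = 83/2050654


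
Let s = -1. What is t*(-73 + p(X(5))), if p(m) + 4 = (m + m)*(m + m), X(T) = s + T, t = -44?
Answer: 572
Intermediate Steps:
X(T) = -1 + T
p(m) = -4 + 4*m² (p(m) = -4 + (m + m)*(m + m) = -4 + (2*m)*(2*m) = -4 + 4*m²)
t*(-73 + p(X(5))) = -44*(-73 + (-4 + 4*(-1 + 5)²)) = -44*(-73 + (-4 + 4*4²)) = -44*(-73 + (-4 + 4*16)) = -44*(-73 + (-4 + 64)) = -44*(-73 + 60) = -44*(-13) = 572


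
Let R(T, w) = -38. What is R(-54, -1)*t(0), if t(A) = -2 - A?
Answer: 76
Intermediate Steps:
R(-54, -1)*t(0) = -38*(-2 - 1*0) = -38*(-2 + 0) = -38*(-2) = 76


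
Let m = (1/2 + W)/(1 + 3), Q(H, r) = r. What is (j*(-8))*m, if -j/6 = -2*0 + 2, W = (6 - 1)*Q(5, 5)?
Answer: 612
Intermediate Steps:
W = 25 (W = (6 - 1)*5 = 5*5 = 25)
j = -12 (j = -6*(-2*0 + 2) = -6*(0 + 2) = -6*2 = -12)
m = 51/8 (m = (1/2 + 25)/(1 + 3) = (1/2 + 25)/4 = (51/2)*(1/4) = 51/8 ≈ 6.3750)
(j*(-8))*m = -12*(-8)*(51/8) = 96*(51/8) = 612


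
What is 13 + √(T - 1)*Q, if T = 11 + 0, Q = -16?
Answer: 13 - 16*√10 ≈ -37.596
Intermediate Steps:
T = 11
13 + √(T - 1)*Q = 13 + √(11 - 1)*(-16) = 13 + √10*(-16) = 13 - 16*√10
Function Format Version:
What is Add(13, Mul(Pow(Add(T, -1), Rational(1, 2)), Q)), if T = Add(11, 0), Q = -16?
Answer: Add(13, Mul(-16, Pow(10, Rational(1, 2)))) ≈ -37.596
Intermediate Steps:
T = 11
Add(13, Mul(Pow(Add(T, -1), Rational(1, 2)), Q)) = Add(13, Mul(Pow(Add(11, -1), Rational(1, 2)), -16)) = Add(13, Mul(Pow(10, Rational(1, 2)), -16)) = Add(13, Mul(-16, Pow(10, Rational(1, 2))))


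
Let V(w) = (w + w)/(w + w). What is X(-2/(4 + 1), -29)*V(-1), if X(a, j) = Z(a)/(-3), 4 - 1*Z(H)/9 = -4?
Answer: -24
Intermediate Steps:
Z(H) = 72 (Z(H) = 36 - 9*(-4) = 36 + 36 = 72)
V(w) = 1 (V(w) = (2*w)/((2*w)) = (2*w)*(1/(2*w)) = 1)
X(a, j) = -24 (X(a, j) = 72/(-3) = 72*(-1/3) = -24)
X(-2/(4 + 1), -29)*V(-1) = -24*1 = -24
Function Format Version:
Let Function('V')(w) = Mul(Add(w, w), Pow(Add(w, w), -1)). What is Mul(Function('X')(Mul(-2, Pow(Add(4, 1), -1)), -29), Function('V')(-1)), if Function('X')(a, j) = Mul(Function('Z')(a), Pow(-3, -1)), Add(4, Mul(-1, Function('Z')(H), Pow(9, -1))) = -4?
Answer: -24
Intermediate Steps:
Function('Z')(H) = 72 (Function('Z')(H) = Add(36, Mul(-9, -4)) = Add(36, 36) = 72)
Function('V')(w) = 1 (Function('V')(w) = Mul(Mul(2, w), Pow(Mul(2, w), -1)) = Mul(Mul(2, w), Mul(Rational(1, 2), Pow(w, -1))) = 1)
Function('X')(a, j) = -24 (Function('X')(a, j) = Mul(72, Pow(-3, -1)) = Mul(72, Rational(-1, 3)) = -24)
Mul(Function('X')(Mul(-2, Pow(Add(4, 1), -1)), -29), Function('V')(-1)) = Mul(-24, 1) = -24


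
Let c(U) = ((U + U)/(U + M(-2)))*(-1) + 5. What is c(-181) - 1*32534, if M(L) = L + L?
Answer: -6018227/185 ≈ -32531.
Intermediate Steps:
M(L) = 2*L
c(U) = 5 - 2*U/(-4 + U) (c(U) = ((U + U)/(U + 2*(-2)))*(-1) + 5 = ((2*U)/(U - 4))*(-1) + 5 = ((2*U)/(-4 + U))*(-1) + 5 = (2*U/(-4 + U))*(-1) + 5 = -2*U/(-4 + U) + 5 = 5 - 2*U/(-4 + U))
c(-181) - 1*32534 = (-20 + 3*(-181))/(-4 - 181) - 1*32534 = (-20 - 543)/(-185) - 32534 = -1/185*(-563) - 32534 = 563/185 - 32534 = -6018227/185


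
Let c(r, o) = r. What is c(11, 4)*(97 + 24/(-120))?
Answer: 5324/5 ≈ 1064.8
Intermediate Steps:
c(11, 4)*(97 + 24/(-120)) = 11*(97 + 24/(-120)) = 11*(97 + 24*(-1/120)) = 11*(97 - 1/5) = 11*(484/5) = 5324/5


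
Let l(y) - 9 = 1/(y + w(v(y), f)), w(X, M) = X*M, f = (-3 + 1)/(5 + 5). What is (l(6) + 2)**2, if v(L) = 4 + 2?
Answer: 72361/576 ≈ 125.63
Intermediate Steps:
v(L) = 6
f = -1/5 (f = -2/10 = -2*1/10 = -1/5 ≈ -0.20000)
w(X, M) = M*X
l(y) = 9 + 1/(-6/5 + y) (l(y) = 9 + 1/(y - 1/5*6) = 9 + 1/(y - 6/5) = 9 + 1/(-6/5 + y))
(l(6) + 2)**2 = ((-49 + 45*6)/(-6 + 5*6) + 2)**2 = ((-49 + 270)/(-6 + 30) + 2)**2 = (221/24 + 2)**2 = (269/24)**2 = 72361/576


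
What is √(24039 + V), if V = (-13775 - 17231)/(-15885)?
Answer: √674036769565/5295 ≈ 155.05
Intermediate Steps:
V = 31006/15885 (V = -31006*(-1/15885) = 31006/15885 ≈ 1.9519)
√(24039 + V) = √(24039 + 31006/15885) = √(381890521/15885) = √674036769565/5295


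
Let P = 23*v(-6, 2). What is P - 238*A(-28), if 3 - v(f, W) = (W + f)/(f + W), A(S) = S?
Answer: 6710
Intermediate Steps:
v(f, W) = 2 (v(f, W) = 3 - (W + f)/(f + W) = 3 - (W + f)/(W + f) = 3 - 1*1 = 3 - 1 = 2)
P = 46 (P = 23*2 = 46)
P - 238*A(-28) = 46 - 238*(-28) = 46 + 6664 = 6710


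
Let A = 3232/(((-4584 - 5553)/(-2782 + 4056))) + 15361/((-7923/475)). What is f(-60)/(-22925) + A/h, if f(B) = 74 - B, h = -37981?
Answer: 11899209702151/408958021848425 ≈ 0.029096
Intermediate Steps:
A = -623320809/469681 (A = 3232/((-10137/1274)) + 15361/((-7923*1/475)) = 3232/((-10137*1/1274)) + 15361/(-417/25) = 3232/(-10137/1274) + 15361*(-25/417) = 3232*(-1274/10137) - 384025/417 = -4117568/10137 - 384025/417 = -623320809/469681 ≈ -1327.1)
f(-60)/(-22925) + A/h = (74 - 1*(-60))/(-22925) - 623320809/469681/(-37981) = (74 + 60)*(-1/22925) - 623320809/469681*(-1/37981) = 134*(-1/22925) + 623320809/17838954061 = -134/22925 + 623320809/17838954061 = 11899209702151/408958021848425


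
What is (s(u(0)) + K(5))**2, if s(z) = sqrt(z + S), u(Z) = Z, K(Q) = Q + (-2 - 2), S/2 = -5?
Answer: (1 + I*sqrt(10))**2 ≈ -9.0 + 6.3246*I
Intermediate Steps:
S = -10 (S = 2*(-5) = -10)
K(Q) = -4 + Q (K(Q) = Q - 4 = -4 + Q)
s(z) = sqrt(-10 + z) (s(z) = sqrt(z - 10) = sqrt(-10 + z))
(s(u(0)) + K(5))**2 = (sqrt(-10 + 0) + (-4 + 5))**2 = (sqrt(-10) + 1)**2 = (I*sqrt(10) + 1)**2 = (1 + I*sqrt(10))**2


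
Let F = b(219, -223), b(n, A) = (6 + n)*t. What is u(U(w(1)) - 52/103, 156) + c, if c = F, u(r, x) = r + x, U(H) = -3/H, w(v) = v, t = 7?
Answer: 177932/103 ≈ 1727.5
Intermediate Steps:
b(n, A) = 42 + 7*n (b(n, A) = (6 + n)*7 = 42 + 7*n)
F = 1575 (F = 42 + 7*219 = 42 + 1533 = 1575)
c = 1575
u(U(w(1)) - 52/103, 156) + c = ((-3/1 - 52/103) + 156) + 1575 = ((-3*1 - 52/103) + 156) + 1575 = ((-3 - 1*52/103) + 156) + 1575 = ((-3 - 52/103) + 156) + 1575 = (-361/103 + 156) + 1575 = 15707/103 + 1575 = 177932/103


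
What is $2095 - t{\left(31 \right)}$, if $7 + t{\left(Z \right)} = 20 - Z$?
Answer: $2113$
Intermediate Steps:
$t{\left(Z \right)} = 13 - Z$ ($t{\left(Z \right)} = -7 - \left(-20 + Z\right) = 13 - Z$)
$2095 - t{\left(31 \right)} = 2095 - \left(13 - 31\right) = 2095 - -18 = 2095 + 18 = 2113$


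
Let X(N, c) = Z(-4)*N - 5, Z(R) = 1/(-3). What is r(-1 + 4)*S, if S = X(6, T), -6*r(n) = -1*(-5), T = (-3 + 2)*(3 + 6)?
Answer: 35/6 ≈ 5.8333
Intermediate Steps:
Z(R) = -⅓
T = -9 (T = -1*9 = -9)
r(n) = -⅚ (r(n) = -(-1)*(-5)/6 = -⅙*5 = -⅚)
X(N, c) = -5 - N/3 (X(N, c) = -N/3 - 5 = -5 - N/3)
S = -7 (S = -5 - ⅓*6 = -5 - 2 = -7)
r(-1 + 4)*S = -⅚*(-7) = 35/6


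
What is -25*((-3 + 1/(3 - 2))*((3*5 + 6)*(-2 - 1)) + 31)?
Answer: -3925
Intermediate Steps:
-25*((-3 + 1/(3 - 2))*((3*5 + 6)*(-2 - 1)) + 31) = -25*((-3 + 1/1)*((15 + 6)*(-3)) + 31) = -25*((-3 + 1)*(21*(-3)) + 31) = -25*(-2*(-63) + 31) = -25*(126 + 31) = -25*157 = -3925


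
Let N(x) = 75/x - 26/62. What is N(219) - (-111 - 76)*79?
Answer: 33431125/2263 ≈ 14773.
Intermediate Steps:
N(x) = -13/31 + 75/x (N(x) = 75/x - 26*1/62 = 75/x - 13/31 = -13/31 + 75/x)
N(219) - (-111 - 76)*79 = (-13/31 + 75/219) - (-111 - 76)*79 = (-13/31 + 75*(1/219)) - (-187)*79 = (-13/31 + 25/73) - 1*(-14773) = -174/2263 + 14773 = 33431125/2263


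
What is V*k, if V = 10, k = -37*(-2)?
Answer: 740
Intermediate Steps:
k = 74
V*k = 10*74 = 740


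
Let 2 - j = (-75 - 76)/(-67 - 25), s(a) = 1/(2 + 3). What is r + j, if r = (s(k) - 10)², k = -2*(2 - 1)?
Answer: 221717/2300 ≈ 96.399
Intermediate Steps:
k = -2 (k = -2*1 = -2)
s(a) = ⅕ (s(a) = 1/5 = ⅕)
r = 2401/25 (r = (⅕ - 10)² = (-49/5)² = 2401/25 ≈ 96.040)
j = 33/92 (j = 2 - (-75 - 76)/(-67 - 25) = 2 - (-151)/(-92) = 2 - (-151)*(-1)/92 = 2 - 1*151/92 = 2 - 151/92 = 33/92 ≈ 0.35870)
r + j = 2401/25 + 33/92 = 221717/2300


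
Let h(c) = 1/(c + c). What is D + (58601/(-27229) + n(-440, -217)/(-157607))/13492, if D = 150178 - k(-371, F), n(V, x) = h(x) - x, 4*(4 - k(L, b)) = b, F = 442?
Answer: 51732633432471036649/344231331158008 ≈ 1.5028e+5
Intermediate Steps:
h(c) = 1/(2*c)
k(L, b) = 4 - b/4
n(V, x) = 1/(2*x) - x
D = 300569/2 (D = 150178 - (4 - 1/4*442) = 150178 - (4 - 221/2) = 150178 - 1*(-213/2) = 150178 + 213/2 = 300569/2 ≈ 1.5028e+5)
D + (58601/(-27229) + n(-440, -217)/(-157607))/13492 = 300569/2 + (58601/(-27229) + ((1/2)/(-217) - 1*(-217))/(-157607))/13492 = 300569/2 + (58601*(-1/27229) + ((1/2)*(-1/217) + 217)*(-1/157607))*(1/13492) = 300569/2 + (-58601/27229 + (-1/434 + 217)*(-1/157607))*(1/13492) = 300569/2 + (-58601/27229 + (94177/434)*(-1/157607))*(1/13492) = 300569/2 + (-58601/27229 - 94177/68401438)*(1/13492) = 300569/2 - 54944616627/25513736374*1/13492 = 300569/2 - 54944616627/344231331158008 = 51732633432471036649/344231331158008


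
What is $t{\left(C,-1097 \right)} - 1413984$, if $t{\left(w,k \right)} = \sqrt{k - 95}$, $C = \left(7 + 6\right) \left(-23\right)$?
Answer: $-1413984 + 2 i \sqrt{298} \approx -1.414 \cdot 10^{6} + 34.525 i$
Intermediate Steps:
$C = -299$ ($C = 13 \left(-23\right) = -299$)
$t{\left(w,k \right)} = \sqrt{-95 + k}$
$t{\left(C,-1097 \right)} - 1413984 = \sqrt{-95 - 1097} - 1413984 = \sqrt{-1192} - 1413984 = 2 i \sqrt{298} - 1413984 = -1413984 + 2 i \sqrt{298}$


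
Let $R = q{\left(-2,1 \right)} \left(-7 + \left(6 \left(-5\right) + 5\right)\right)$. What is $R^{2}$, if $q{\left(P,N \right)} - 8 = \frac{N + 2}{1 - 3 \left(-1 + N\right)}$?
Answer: $123904$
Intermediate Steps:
$q{\left(P,N \right)} = 8 + \frac{2 + N}{4 - 3 N}$ ($q{\left(P,N \right)} = 8 + \frac{N + 2}{1 - 3 \left(-1 + N\right)} = 8 + \frac{2 + N}{1 - \left(-3 + 3 N\right)} = 8 + \frac{2 + N}{4 - 3 N}$)
$R = -352$ ($R = \frac{-34 + 23 \cdot 1}{-4 + 3 \cdot 1} \left(-7 + \left(6 \left(-5\right) + 5\right)\right) = \frac{-34 + 23}{-4 + 3} \left(-7 + \left(-30 + 5\right)\right) = \frac{1}{-1} \left(-11\right) \left(-7 - 25\right) = \left(-1\right) \left(-11\right) \left(-32\right) = 11 \left(-32\right) = -352$)
$R^{2} = \left(-352\right)^{2} = 123904$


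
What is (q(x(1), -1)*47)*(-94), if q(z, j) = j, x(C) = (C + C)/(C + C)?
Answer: 4418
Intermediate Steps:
x(C) = 1 (x(C) = (2*C)/((2*C)) = (2*C)*(1/(2*C)) = 1)
(q(x(1), -1)*47)*(-94) = -1*47*(-94) = -47*(-94) = 4418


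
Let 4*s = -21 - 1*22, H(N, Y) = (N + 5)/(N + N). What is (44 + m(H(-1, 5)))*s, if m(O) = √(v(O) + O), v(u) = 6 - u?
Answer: -473 - 43*√6/4 ≈ -499.33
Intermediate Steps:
H(N, Y) = (5 + N)/(2*N) (H(N, Y) = (5 + N)/((2*N)) = (5 + N)*(1/(2*N)) = (5 + N)/(2*N))
s = -43/4 (s = (-21 - 1*22)/4 = (-21 - 22)/4 = (¼)*(-43) = -43/4 ≈ -10.750)
m(O) = √6 (m(O) = √((6 - O) + O) = √6)
(44 + m(H(-1, 5)))*s = (44 + √6)*(-43/4) = -473 - 43*√6/4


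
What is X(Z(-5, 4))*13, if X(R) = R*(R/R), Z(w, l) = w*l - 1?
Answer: -273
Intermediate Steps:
Z(w, l) = -1 + l*w (Z(w, l) = l*w - 1 = -1 + l*w)
X(R) = R (X(R) = R*1 = R)
X(Z(-5, 4))*13 = (-1 + 4*(-5))*13 = (-1 - 20)*13 = -21*13 = -273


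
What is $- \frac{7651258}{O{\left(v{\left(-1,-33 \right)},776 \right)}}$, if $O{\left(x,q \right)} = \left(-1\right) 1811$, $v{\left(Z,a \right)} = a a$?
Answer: $\frac{7651258}{1811} \approx 4224.9$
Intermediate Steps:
$v{\left(Z,a \right)} = a^{2}$
$O{\left(x,q \right)} = -1811$
$- \frac{7651258}{O{\left(v{\left(-1,-33 \right)},776 \right)}} = - \frac{7651258}{-1811} = \left(-7651258\right) \left(- \frac{1}{1811}\right) = \frac{7651258}{1811}$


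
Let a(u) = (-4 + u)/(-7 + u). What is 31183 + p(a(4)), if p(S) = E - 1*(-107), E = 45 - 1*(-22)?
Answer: 31357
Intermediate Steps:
E = 67 (E = 45 + 22 = 67)
a(u) = (-4 + u)/(-7 + u)
p(S) = 174 (p(S) = 67 - 1*(-107) = 67 + 107 = 174)
31183 + p(a(4)) = 31183 + 174 = 31357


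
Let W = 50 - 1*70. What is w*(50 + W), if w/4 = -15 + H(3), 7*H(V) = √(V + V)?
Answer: -1800 + 120*√6/7 ≈ -1758.0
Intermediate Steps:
W = -20 (W = 50 - 70 = -20)
H(V) = √2*√V/7 (H(V) = √(V + V)/7 = √(2*V)/7 = (√2*√V)/7 = √2*√V/7)
w = -60 + 4*√6/7 (w = 4*(-15 + √2*√3/7) = 4*(-15 + √6/7) = -60 + 4*√6/7 ≈ -58.600)
w*(50 + W) = (-60 + 4*√6/7)*(50 - 20) = (-60 + 4*√6/7)*30 = -1800 + 120*√6/7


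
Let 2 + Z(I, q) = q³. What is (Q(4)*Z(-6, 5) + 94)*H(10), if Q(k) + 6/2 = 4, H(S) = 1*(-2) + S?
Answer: 1736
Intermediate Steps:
H(S) = -2 + S
Q(k) = 1 (Q(k) = -3 + 4 = 1)
Z(I, q) = -2 + q³
(Q(4)*Z(-6, 5) + 94)*H(10) = (1*(-2 + 5³) + 94)*(-2 + 10) = (1*(-2 + 125) + 94)*8 = (1*123 + 94)*8 = (123 + 94)*8 = 217*8 = 1736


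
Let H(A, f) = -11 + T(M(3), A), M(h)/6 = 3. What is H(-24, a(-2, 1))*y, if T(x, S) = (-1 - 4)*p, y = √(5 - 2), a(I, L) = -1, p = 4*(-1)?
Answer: 9*√3 ≈ 15.588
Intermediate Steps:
M(h) = 18 (M(h) = 6*3 = 18)
p = -4
y = √3 ≈ 1.7320
T(x, S) = 20 (T(x, S) = (-1 - 4)*(-4) = -5*(-4) = 20)
H(A, f) = 9 (H(A, f) = -11 + 20 = 9)
H(-24, a(-2, 1))*y = 9*√3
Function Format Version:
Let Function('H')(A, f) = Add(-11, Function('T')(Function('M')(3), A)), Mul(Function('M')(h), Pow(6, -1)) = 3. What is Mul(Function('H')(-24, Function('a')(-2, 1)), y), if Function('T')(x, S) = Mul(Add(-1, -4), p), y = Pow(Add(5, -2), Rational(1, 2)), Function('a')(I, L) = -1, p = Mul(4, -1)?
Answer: Mul(9, Pow(3, Rational(1, 2))) ≈ 15.588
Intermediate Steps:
Function('M')(h) = 18 (Function('M')(h) = Mul(6, 3) = 18)
p = -4
y = Pow(3, Rational(1, 2)) ≈ 1.7320
Function('T')(x, S) = 20 (Function('T')(x, S) = Mul(Add(-1, -4), -4) = Mul(-5, -4) = 20)
Function('H')(A, f) = 9 (Function('H')(A, f) = Add(-11, 20) = 9)
Mul(Function('H')(-24, Function('a')(-2, 1)), y) = Mul(9, Pow(3, Rational(1, 2)))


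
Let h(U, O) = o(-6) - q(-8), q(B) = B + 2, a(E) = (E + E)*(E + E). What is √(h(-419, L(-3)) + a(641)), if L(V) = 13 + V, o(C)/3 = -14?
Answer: 4*√102718 ≈ 1282.0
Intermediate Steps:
o(C) = -42 (o(C) = 3*(-14) = -42)
a(E) = 4*E² (a(E) = (2*E)*(2*E) = 4*E²)
q(B) = 2 + B
h(U, O) = -36 (h(U, O) = -42 - (2 - 8) = -42 - 1*(-6) = -42 + 6 = -36)
√(h(-419, L(-3)) + a(641)) = √(-36 + 4*641²) = √(-36 + 4*410881) = √(-36 + 1643524) = √1643488 = 4*√102718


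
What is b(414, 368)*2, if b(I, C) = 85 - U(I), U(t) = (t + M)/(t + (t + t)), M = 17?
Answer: 105139/621 ≈ 169.31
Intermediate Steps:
U(t) = (17 + t)/(3*t) (U(t) = (t + 17)/(t + (t + t)) = (17 + t)/(t + 2*t) = (17 + t)/((3*t)) = (17 + t)*(1/(3*t)) = (17 + t)/(3*t))
b(I, C) = 85 - (17 + I)/(3*I)
b(414, 368)*2 = ((⅓)*(-17 + 254*414)/414)*2 = ((⅓)*(1/414)*(-17 + 105156))*2 = ((⅓)*(1/414)*105139)*2 = (105139/1242)*2 = 105139/621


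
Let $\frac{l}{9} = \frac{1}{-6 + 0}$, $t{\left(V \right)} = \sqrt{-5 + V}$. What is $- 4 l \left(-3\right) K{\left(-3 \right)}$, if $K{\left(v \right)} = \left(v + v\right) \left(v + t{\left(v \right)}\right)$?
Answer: $-324 + 216 i \sqrt{2} \approx -324.0 + 305.47 i$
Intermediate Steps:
$l = - \frac{3}{2}$ ($l = \frac{9}{-6 + 0} = \frac{9}{-6} = 9 \left(- \frac{1}{6}\right) = - \frac{3}{2} \approx -1.5$)
$K{\left(v \right)} = 2 v \left(v + \sqrt{-5 + v}\right)$ ($K{\left(v \right)} = \left(v + v\right) \left(v + \sqrt{-5 + v}\right) = 2 v \left(v + \sqrt{-5 + v}\right)$)
$- 4 l \left(-3\right) K{\left(-3 \right)} = \left(-4\right) \left(- \frac{3}{2}\right) \left(-3\right) 2 \left(-3\right) \left(-3 + \sqrt{-5 - 3}\right) = 6 \left(-3\right) 2 \left(-3\right) \left(-3 + \sqrt{-8}\right) = - 18 \cdot 2 \left(-3\right) \left(-3 + 2 i \sqrt{2}\right) = - 18 \left(18 - 12 i \sqrt{2}\right) = -324 + 216 i \sqrt{2}$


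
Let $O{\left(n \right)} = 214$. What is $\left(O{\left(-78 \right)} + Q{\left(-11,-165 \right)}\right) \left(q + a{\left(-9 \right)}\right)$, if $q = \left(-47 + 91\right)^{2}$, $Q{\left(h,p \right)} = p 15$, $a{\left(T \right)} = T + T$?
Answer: $-4336598$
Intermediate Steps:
$a{\left(T \right)} = 2 T$
$Q{\left(h,p \right)} = 15 p$
$q = 1936$ ($q = 44^{2} = 1936$)
$\left(O{\left(-78 \right)} + Q{\left(-11,-165 \right)}\right) \left(q + a{\left(-9 \right)}\right) = \left(214 + 15 \left(-165\right)\right) \left(1936 + 2 \left(-9\right)\right) = \left(214 - 2475\right) \left(1936 - 18\right) = \left(-2261\right) 1918 = -4336598$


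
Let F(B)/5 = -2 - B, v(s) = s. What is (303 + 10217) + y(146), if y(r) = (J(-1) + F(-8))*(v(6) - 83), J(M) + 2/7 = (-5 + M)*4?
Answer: 10080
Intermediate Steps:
J(M) = -142/7 + 4*M (J(M) = -2/7 + (-5 + M)*4 = -2/7 + (-20 + 4*M) = -142/7 + 4*M)
F(B) = -10 - 5*B (F(B) = 5*(-2 - B) = -10 - 5*B)
y(r) = -440 (y(r) = ((-142/7 + 4*(-1)) + (-10 - 5*(-8)))*(6 - 83) = ((-142/7 - 4) + (-10 + 40))*(-77) = (-170/7 + 30)*(-77) = (40/7)*(-77) = -440)
(303 + 10217) + y(146) = (303 + 10217) - 440 = 10520 - 440 = 10080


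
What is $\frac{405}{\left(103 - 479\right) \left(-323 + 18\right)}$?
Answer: $\frac{81}{22936} \approx 0.0035316$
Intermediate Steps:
$\frac{405}{\left(103 - 479\right) \left(-323 + 18\right)} = \frac{405}{\left(-376\right) \left(-305\right)} = \frac{405}{114680} = 405 \cdot \frac{1}{114680} = \frac{81}{22936}$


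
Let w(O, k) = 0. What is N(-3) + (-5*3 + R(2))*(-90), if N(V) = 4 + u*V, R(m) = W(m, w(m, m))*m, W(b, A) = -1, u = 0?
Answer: 1534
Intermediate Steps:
R(m) = -m
N(V) = 4 (N(V) = 4 + 0*V = 4 + 0 = 4)
N(-3) + (-5*3 + R(2))*(-90) = 4 + (-5*3 - 1*2)*(-90) = 4 + (-15 - 2)*(-90) = 4 - 17*(-90) = 4 + 1530 = 1534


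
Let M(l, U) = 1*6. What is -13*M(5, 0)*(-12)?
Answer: 936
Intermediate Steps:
M(l, U) = 6
-13*M(5, 0)*(-12) = -13*6*(-12) = -78*(-12) = 936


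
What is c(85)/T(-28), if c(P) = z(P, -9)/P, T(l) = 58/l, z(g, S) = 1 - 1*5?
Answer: 56/2465 ≈ 0.022718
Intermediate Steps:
z(g, S) = -4 (z(g, S) = 1 - 5 = -4)
c(P) = -4/P
c(85)/T(-28) = (-4/85)/((58/(-28))) = (-4*1/85)/((58*(-1/28))) = -4/(85*(-29/14)) = -4/85*(-14/29) = 56/2465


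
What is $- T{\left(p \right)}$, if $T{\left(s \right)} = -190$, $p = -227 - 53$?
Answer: $190$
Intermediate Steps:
$p = -280$ ($p = -227 - 53 = -280$)
$- T{\left(p \right)} = \left(-1\right) \left(-190\right) = 190$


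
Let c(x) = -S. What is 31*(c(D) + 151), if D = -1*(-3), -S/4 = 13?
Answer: 6293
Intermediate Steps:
S = -52 (S = -4*13 = -52)
D = 3
c(x) = 52 (c(x) = -1*(-52) = 52)
31*(c(D) + 151) = 31*(52 + 151) = 31*203 = 6293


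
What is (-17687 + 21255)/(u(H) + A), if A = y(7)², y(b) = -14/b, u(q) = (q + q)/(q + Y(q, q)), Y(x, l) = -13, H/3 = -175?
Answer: 959792/1601 ≈ 599.50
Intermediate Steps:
H = -525 (H = 3*(-175) = -525)
u(q) = 2*q/(-13 + q) (u(q) = (q + q)/(q - 13) = (2*q)/(-13 + q) = 2*q/(-13 + q))
A = 4 (A = (-14/7)² = (-14*⅐)² = (-2)² = 4)
(-17687 + 21255)/(u(H) + A) = (-17687 + 21255)/(2*(-525)/(-13 - 525) + 4) = 3568/(2*(-525)/(-538) + 4) = 3568/(2*(-525)*(-1/538) + 4) = 3568/(525/269 + 4) = 3568/(1601/269) = 3568*(269/1601) = 959792/1601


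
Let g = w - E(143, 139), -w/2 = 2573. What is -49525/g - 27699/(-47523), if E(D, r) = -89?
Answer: 118745258/11443991 ≈ 10.376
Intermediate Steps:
w = -5146 (w = -2*2573 = -5146)
g = -5057 (g = -5146 - 1*(-89) = -5146 + 89 = -5057)
-49525/g - 27699/(-47523) = -49525/(-5057) - 27699/(-47523) = -49525*(-1/5057) - 27699*(-1/47523) = 49525/5057 + 1319/2263 = 118745258/11443991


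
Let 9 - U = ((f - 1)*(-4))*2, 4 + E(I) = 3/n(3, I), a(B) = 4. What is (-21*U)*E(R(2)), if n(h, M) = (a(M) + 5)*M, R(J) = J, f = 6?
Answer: 7889/2 ≈ 3944.5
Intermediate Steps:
n(h, M) = 9*M (n(h, M) = (4 + 5)*M = 9*M)
E(I) = -4 + 1/(3*I) (E(I) = -4 + 3/((9*I)) = -4 + 3*(1/(9*I)) = -4 + 1/(3*I))
U = 49 (U = 9 - (6 - 1)*(-4)*2 = 9 - 5*(-4)*2 = 9 - (-20)*2 = 9 - 1*(-40) = 9 + 40 = 49)
(-21*U)*E(R(2)) = (-21*49)*(-4 + (⅓)/2) = -1029*(-4 + (⅓)*(½)) = -1029*(-4 + ⅙) = -1029*(-23/6) = 7889/2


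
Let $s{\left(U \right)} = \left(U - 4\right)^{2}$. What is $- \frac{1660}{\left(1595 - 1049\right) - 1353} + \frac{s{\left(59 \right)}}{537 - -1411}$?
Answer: $\frac{5674855}{1572036} \approx 3.6099$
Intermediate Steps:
$s{\left(U \right)} = \left(-4 + U\right)^{2}$
$- \frac{1660}{\left(1595 - 1049\right) - 1353} + \frac{s{\left(59 \right)}}{537 - -1411} = - \frac{1660}{\left(1595 - 1049\right) - 1353} + \frac{\left(-4 + 59\right)^{2}}{537 - -1411} = - \frac{1660}{546 - 1353} + \frac{55^{2}}{537 + 1411} = - \frac{1660}{-807} + \frac{3025}{1948} = \left(-1660\right) \left(- \frac{1}{807}\right) + 3025 \cdot \frac{1}{1948} = \frac{1660}{807} + \frac{3025}{1948} = \frac{5674855}{1572036}$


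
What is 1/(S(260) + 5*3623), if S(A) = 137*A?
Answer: 1/53735 ≈ 1.8610e-5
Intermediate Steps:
1/(S(260) + 5*3623) = 1/(137*260 + 5*3623) = 1/(35620 + 18115) = 1/53735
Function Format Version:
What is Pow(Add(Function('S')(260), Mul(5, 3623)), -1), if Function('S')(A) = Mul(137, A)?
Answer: Rational(1, 53735) ≈ 1.8610e-5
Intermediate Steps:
Pow(Add(Function('S')(260), Mul(5, 3623)), -1) = Pow(Add(Mul(137, 260), Mul(5, 3623)), -1) = Pow(Add(35620, 18115), -1) = Pow(53735, -1) = Rational(1, 53735)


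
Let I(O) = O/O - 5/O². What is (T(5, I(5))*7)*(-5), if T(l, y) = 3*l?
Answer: -525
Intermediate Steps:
I(O) = 1 - 5/O²
(T(5, I(5))*7)*(-5) = ((3*5)*7)*(-5) = (15*7)*(-5) = 105*(-5) = -525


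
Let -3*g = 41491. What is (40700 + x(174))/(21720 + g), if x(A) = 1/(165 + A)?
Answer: 13797301/2674597 ≈ 5.1586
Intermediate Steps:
g = -41491/3 (g = -⅓*41491 = -41491/3 ≈ -13830.)
(40700 + x(174))/(21720 + g) = (40700 + 1/(165 + 174))/(21720 - 41491/3) = (40700 + 1/339)/(23669/3) = (40700 + 1/339)*(3/23669) = (13797301/339)*(3/23669) = 13797301/2674597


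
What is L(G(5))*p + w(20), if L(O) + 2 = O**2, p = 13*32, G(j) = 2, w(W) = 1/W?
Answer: 16641/20 ≈ 832.05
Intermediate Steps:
p = 416
L(O) = -2 + O**2
L(G(5))*p + w(20) = (-2 + 2**2)*416 + 1/20 = (-2 + 4)*416 + 1/20 = 2*416 + 1/20 = 832 + 1/20 = 16641/20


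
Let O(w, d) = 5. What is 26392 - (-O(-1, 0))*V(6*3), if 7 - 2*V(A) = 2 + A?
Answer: 52719/2 ≈ 26360.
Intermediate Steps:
V(A) = 5/2 - A/2 (V(A) = 7/2 - (2 + A)/2 = 7/2 + (-1 - A/2) = 5/2 - A/2)
26392 - (-O(-1, 0))*V(6*3) = 26392 - (-1*5)*(5/2 - 3*3) = 26392 - (-5)*(5/2 - ½*18) = 26392 - (-5)*(5/2 - 9) = 26392 - (-5)*(-13)/2 = 26392 - 1*65/2 = 26392 - 65/2 = 52719/2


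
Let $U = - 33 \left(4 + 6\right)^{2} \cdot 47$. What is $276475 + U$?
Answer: $121375$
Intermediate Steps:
$U = -155100$ ($U = - 33 \cdot 10^{2} \cdot 47 = \left(-33\right) 100 \cdot 47 = \left(-3300\right) 47 = -155100$)
$276475 + U = 276475 - 155100 = 121375$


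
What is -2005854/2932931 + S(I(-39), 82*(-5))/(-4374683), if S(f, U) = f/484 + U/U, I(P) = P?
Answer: -4247089395986783/6210031398762532 ≈ -0.68391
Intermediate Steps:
S(f, U) = 1 + f/484 (S(f, U) = f*(1/484) + 1 = f/484 + 1 = 1 + f/484)
-2005854/2932931 + S(I(-39), 82*(-5))/(-4374683) = -2005854/2932931 + (1 + (1/484)*(-39))/(-4374683) = -2005854*1/2932931 + (1 - 39/484)*(-1/4374683) = -2005854/2932931 + (445/484)*(-1/4374683) = -2005854/2932931 - 445/2117346572 = -4247089395986783/6210031398762532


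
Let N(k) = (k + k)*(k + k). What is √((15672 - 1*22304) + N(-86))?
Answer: 2*√5738 ≈ 151.50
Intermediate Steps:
N(k) = 4*k² (N(k) = (2*k)*(2*k) = 4*k²)
√((15672 - 1*22304) + N(-86)) = √((15672 - 1*22304) + 4*(-86)²) = √((15672 - 22304) + 4*7396) = √(-6632 + 29584) = √22952 = 2*√5738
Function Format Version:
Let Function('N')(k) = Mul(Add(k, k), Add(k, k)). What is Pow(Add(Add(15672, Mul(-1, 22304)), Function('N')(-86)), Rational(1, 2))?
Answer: Mul(2, Pow(5738, Rational(1, 2))) ≈ 151.50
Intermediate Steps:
Function('N')(k) = Mul(4, Pow(k, 2)) (Function('N')(k) = Mul(Mul(2, k), Mul(2, k)) = Mul(4, Pow(k, 2)))
Pow(Add(Add(15672, Mul(-1, 22304)), Function('N')(-86)), Rational(1, 2)) = Pow(Add(Add(15672, Mul(-1, 22304)), Mul(4, Pow(-86, 2))), Rational(1, 2)) = Pow(Add(Add(15672, -22304), Mul(4, 7396)), Rational(1, 2)) = Pow(Add(-6632, 29584), Rational(1, 2)) = Pow(22952, Rational(1, 2)) = Mul(2, Pow(5738, Rational(1, 2)))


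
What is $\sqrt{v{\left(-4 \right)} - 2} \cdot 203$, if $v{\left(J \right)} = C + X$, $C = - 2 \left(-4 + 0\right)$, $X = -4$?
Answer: $203 \sqrt{2} \approx 287.09$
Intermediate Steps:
$C = 8$ ($C = \left(-2\right) \left(-4\right) = 8$)
$v{\left(J \right)} = 4$ ($v{\left(J \right)} = 8 - 4 = 4$)
$\sqrt{v{\left(-4 \right)} - 2} \cdot 203 = \sqrt{4 - 2} \cdot 203 = \sqrt{2} \cdot 203 = 203 \sqrt{2}$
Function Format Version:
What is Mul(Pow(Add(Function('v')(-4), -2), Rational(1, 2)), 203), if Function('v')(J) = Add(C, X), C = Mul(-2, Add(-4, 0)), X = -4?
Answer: Mul(203, Pow(2, Rational(1, 2))) ≈ 287.09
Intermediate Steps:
C = 8 (C = Mul(-2, -4) = 8)
Function('v')(J) = 4 (Function('v')(J) = Add(8, -4) = 4)
Mul(Pow(Add(Function('v')(-4), -2), Rational(1, 2)), 203) = Mul(Pow(Add(4, -2), Rational(1, 2)), 203) = Mul(Pow(2, Rational(1, 2)), 203) = Mul(203, Pow(2, Rational(1, 2)))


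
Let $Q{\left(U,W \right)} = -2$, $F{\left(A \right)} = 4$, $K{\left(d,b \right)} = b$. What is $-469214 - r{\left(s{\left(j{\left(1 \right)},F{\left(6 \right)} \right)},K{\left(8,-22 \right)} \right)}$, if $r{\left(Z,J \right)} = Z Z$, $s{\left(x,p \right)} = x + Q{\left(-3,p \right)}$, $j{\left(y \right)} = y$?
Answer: $-469215$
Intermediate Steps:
$s{\left(x,p \right)} = -2 + x$ ($s{\left(x,p \right)} = x - 2 = -2 + x$)
$r{\left(Z,J \right)} = Z^{2}$
$-469214 - r{\left(s{\left(j{\left(1 \right)},F{\left(6 \right)} \right)},K{\left(8,-22 \right)} \right)} = -469214 - \left(-2 + 1\right)^{2} = -469214 - \left(-1\right)^{2} = -469214 - 1 = -469215$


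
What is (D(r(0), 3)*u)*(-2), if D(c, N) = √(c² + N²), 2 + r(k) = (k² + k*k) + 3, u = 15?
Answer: -30*√10 ≈ -94.868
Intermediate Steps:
r(k) = 1 + 2*k² (r(k) = -2 + ((k² + k*k) + 3) = -2 + ((k² + k²) + 3) = -2 + (2*k² + 3) = -2 + (3 + 2*k²) = 1 + 2*k²)
D(c, N) = √(N² + c²)
(D(r(0), 3)*u)*(-2) = (√(3² + (1 + 2*0²)²)*15)*(-2) = (√(9 + (1 + 2*0)²)*15)*(-2) = (√(9 + (1 + 0)²)*15)*(-2) = (√(9 + 1²)*15)*(-2) = (√(9 + 1)*15)*(-2) = (√10*15)*(-2) = (15*√10)*(-2) = -30*√10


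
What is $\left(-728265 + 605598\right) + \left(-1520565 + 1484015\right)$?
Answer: $-159217$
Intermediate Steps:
$\left(-728265 + 605598\right) + \left(-1520565 + 1484015\right) = -122667 - 36550 = -159217$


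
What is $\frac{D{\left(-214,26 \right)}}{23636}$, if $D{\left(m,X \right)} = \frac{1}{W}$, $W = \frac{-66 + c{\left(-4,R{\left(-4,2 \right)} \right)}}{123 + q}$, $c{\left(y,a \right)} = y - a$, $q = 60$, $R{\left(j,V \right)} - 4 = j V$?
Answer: $- \frac{61}{519992} \approx -0.00011731$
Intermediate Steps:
$R{\left(j,V \right)} = 4 + V j$ ($R{\left(j,V \right)} = 4 + j V = 4 + V j$)
$W = - \frac{22}{61}$ ($W = \frac{-66 - \left(8 - 8\right)}{123 + 60} = \frac{-66 - 0}{183} = \left(-66 - 0\right) \frac{1}{183} = \left(-66 + \left(-4 + 4\right)\right) \frac{1}{183} = \left(-66 + 0\right) \frac{1}{183} = \left(-66\right) \frac{1}{183} = - \frac{22}{61} \approx -0.36066$)
$D{\left(m,X \right)} = - \frac{61}{22}$ ($D{\left(m,X \right)} = \frac{1}{- \frac{22}{61}} = - \frac{61}{22}$)
$\frac{D{\left(-214,26 \right)}}{23636} = - \frac{61}{22 \cdot 23636} = \left(- \frac{61}{22}\right) \frac{1}{23636} = - \frac{61}{519992}$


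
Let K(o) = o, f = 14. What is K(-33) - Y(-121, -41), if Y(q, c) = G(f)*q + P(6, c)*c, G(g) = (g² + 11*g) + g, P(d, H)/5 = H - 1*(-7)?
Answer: 37041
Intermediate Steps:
P(d, H) = 35 + 5*H (P(d, H) = 5*(H - 1*(-7)) = 5*(H + 7) = 5*(7 + H) = 35 + 5*H)
G(g) = g² + 12*g
Y(q, c) = 364*q + c*(35 + 5*c) (Y(q, c) = (14*(12 + 14))*q + (35 + 5*c)*c = (14*26)*q + c*(35 + 5*c) = 364*q + c*(35 + 5*c))
K(-33) - Y(-121, -41) = -33 - (364*(-121) + 5*(-41)*(7 - 41)) = -33 - (-44044 + 5*(-41)*(-34)) = -33 - (-44044 + 6970) = -33 - 1*(-37074) = -33 + 37074 = 37041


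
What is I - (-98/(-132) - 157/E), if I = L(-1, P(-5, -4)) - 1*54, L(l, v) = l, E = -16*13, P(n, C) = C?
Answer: -387797/6864 ≈ -56.497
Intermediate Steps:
E = -208
I = -55 (I = -1 - 1*54 = -1 - 54 = -55)
I - (-98/(-132) - 157/E) = -55 - (-98/(-132) - 157/(-208)) = -55 - (-98*(-1/132) - 157*(-1/208)) = -55 - (49/66 + 157/208) = -55 - 1*10277/6864 = -55 - 10277/6864 = -387797/6864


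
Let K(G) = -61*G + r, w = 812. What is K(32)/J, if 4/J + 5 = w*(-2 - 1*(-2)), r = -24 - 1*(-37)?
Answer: 9695/4 ≈ 2423.8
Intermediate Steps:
r = 13 (r = -24 + 37 = 13)
J = -⅘ (J = 4/(-5 + 812*(-2 - 1*(-2))) = 4/(-5 + 812*(-2 + 2)) = 4/(-5 + 812*0) = 4/(-5 + 0) = 4/(-5) = 4*(-⅕) = -⅘ ≈ -0.80000)
K(G) = 13 - 61*G (K(G) = -61*G + 13 = 13 - 61*G)
K(32)/J = (13 - 61*32)/(-⅘) = (13 - 1952)*(-5/4) = -1939*(-5/4) = 9695/4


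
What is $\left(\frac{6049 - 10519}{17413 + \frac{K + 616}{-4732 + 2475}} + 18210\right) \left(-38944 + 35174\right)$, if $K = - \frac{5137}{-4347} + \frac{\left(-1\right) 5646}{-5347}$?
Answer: $- \frac{1205979655794578789925}{17566887009212} \approx -6.8651 \cdot 10^{7}$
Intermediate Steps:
$K = \frac{52010701}{23243409}$ ($K = \left(-5137\right) \left(- \frac{1}{4347}\right) - - \frac{5646}{5347} = \frac{5137}{4347} + \frac{5646}{5347} = \frac{52010701}{23243409} \approx 2.2377$)
$\left(\frac{6049 - 10519}{17413 + \frac{K + 616}{-4732 + 2475}} + 18210\right) \left(-38944 + 35174\right) = \left(\frac{6049 - 10519}{17413 + \frac{\frac{52010701}{23243409} + 616}{-4732 + 2475}} + 18210\right) \left(-38944 + 35174\right) = \left(- \frac{4470}{17413 + \frac{14369950645}{23243409 \left(-2257\right)}} + 18210\right) \left(-3770\right) = \left(- \frac{4470}{17413 + \frac{14369950645}{23243409} \left(- \frac{1}{2257}\right)} + 18210\right) \left(-3770\right) = \left(- \frac{4470}{17413 - \frac{14369950645}{52460374113}} + 18210\right) \left(-3770\right) = \left(- \frac{4470}{\frac{913478124479024}{52460374113}} + 18210\right) \left(-3770\right) = \left(\left(-4470\right) \frac{52460374113}{913478124479024} + 18210\right) \left(-3770\right) = \left(- \frac{117248936142555}{456739062239512} + 18210\right) \left(-3770\right) = \frac{8317101074445370965}{456739062239512} \left(-3770\right) = - \frac{1205979655794578789925}{17566887009212}$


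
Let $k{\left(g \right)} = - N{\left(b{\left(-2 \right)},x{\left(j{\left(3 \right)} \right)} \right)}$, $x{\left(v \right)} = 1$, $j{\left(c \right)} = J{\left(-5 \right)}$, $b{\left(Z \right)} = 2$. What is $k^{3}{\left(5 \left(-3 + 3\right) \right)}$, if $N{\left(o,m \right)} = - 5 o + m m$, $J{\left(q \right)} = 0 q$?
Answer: $729$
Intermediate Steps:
$J{\left(q \right)} = 0$
$j{\left(c \right)} = 0$
$N{\left(o,m \right)} = m^{2} - 5 o$ ($N{\left(o,m \right)} = - 5 o + m^{2} = m^{2} - 5 o$)
$k{\left(g \right)} = 9$ ($k{\left(g \right)} = - (1^{2} - 10) = - (1 - 10) = \left(-1\right) \left(-9\right) = 9$)
$k^{3}{\left(5 \left(-3 + 3\right) \right)} = 9^{3} = 729$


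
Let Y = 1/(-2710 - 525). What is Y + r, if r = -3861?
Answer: -12490336/3235 ≈ -3861.0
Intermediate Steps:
Y = -1/3235 (Y = 1/(-3235) = -1/3235 ≈ -0.00030912)
Y + r = -1/3235 - 3861 = -12490336/3235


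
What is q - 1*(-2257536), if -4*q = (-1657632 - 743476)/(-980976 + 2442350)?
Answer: 143439348467/63538 ≈ 2.2575e+6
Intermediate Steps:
q = 26099/63538 (q = -(-1657632 - 743476)/(4*(-980976 + 2442350)) = -(-600277)/1461374 = -¼*(-52198/31769) = 26099/63538 ≈ 0.41076)
q - 1*(-2257536) = 26099/63538 - 1*(-2257536) = 26099/63538 + 2257536 = 143439348467/63538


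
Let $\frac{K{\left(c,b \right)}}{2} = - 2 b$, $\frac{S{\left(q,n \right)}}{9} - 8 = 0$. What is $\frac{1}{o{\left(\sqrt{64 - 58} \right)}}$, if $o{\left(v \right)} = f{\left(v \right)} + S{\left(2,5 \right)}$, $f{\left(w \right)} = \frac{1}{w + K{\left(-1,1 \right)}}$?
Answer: $\frac{716}{51265} + \frac{\sqrt{6}}{51265} \approx 0.014014$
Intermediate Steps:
$S{\left(q,n \right)} = 72$ ($S{\left(q,n \right)} = 72 + 9 \cdot 0 = 72 + 0 = 72$)
$K{\left(c,b \right)} = - 4 b$ ($K{\left(c,b \right)} = 2 \left(- 2 b\right) = - 4 b$)
$f{\left(w \right)} = \frac{1}{-4 + w}$ ($f{\left(w \right)} = \frac{1}{w - 4} = \frac{1}{-4 + w}$)
$o{\left(v \right)} = 72 + \frac{1}{-4 + v}$ ($o{\left(v \right)} = \frac{1}{-4 + v} + 72 = 72 + \frac{1}{-4 + v}$)
$\frac{1}{o{\left(\sqrt{64 - 58} \right)}} = \frac{1}{\frac{1}{-4 + \sqrt{64 - 58}} \left(-287 + 72 \sqrt{64 - 58}\right)} = \frac{1}{\frac{1}{-4 + \sqrt{6}} \left(-287 + 72 \sqrt{6}\right)} = \frac{-4 + \sqrt{6}}{-287 + 72 \sqrt{6}}$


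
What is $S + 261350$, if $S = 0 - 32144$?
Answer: $229206$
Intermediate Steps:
$S = -32144$ ($S = 0 - 32144 = -32144$)
$S + 261350 = -32144 + 261350 = 229206$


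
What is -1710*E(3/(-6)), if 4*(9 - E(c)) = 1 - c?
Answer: -58995/4 ≈ -14749.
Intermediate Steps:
E(c) = 35/4 + c/4 (E(c) = 9 - (1 - c)/4 = 9 + (-¼ + c/4) = 35/4 + c/4)
-1710*E(3/(-6)) = -1710*(35/4 + (3/(-6))/4) = -1710*(35/4 + (3*(-⅙))/4) = -1710*(35/4 + (¼)*(-½)) = -1710*(35/4 - ⅛) = -1710*69/8 = -58995/4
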